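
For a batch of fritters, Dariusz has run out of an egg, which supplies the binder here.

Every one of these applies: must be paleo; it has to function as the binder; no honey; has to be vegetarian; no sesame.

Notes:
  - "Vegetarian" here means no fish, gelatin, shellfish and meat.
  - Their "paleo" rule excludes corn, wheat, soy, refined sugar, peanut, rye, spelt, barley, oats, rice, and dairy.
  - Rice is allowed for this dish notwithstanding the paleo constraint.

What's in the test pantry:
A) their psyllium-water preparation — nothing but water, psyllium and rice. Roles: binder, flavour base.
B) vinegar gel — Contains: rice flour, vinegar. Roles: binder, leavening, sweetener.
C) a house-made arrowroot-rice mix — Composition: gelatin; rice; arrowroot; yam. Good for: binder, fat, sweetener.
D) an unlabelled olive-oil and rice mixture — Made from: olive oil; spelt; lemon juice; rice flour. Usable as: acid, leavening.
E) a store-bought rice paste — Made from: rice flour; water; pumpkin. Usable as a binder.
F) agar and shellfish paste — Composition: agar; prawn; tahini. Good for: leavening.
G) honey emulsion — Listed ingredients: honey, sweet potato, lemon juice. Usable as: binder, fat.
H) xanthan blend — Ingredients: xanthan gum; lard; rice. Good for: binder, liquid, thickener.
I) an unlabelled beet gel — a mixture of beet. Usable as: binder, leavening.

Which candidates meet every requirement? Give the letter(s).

A, B, E, I

A: rice is permitted under the paleo carve-out; nothing else excluded — OK
B: rice is permitted under the paleo carve-out; nothing else excluded — OK
C: has gelatin, so not vegetarian — no
D: not usable as a binder; has spelt, so not paleo — out
E: rice is permitted under the paleo carve-out; nothing else excluded — OK
F: not usable as a binder; has prawn, so not vegetarian (and 1 more) — out
G: has honey, so not honey-free — out
H: has lard, so not vegetarian — no
I: only beet; none excluded — valid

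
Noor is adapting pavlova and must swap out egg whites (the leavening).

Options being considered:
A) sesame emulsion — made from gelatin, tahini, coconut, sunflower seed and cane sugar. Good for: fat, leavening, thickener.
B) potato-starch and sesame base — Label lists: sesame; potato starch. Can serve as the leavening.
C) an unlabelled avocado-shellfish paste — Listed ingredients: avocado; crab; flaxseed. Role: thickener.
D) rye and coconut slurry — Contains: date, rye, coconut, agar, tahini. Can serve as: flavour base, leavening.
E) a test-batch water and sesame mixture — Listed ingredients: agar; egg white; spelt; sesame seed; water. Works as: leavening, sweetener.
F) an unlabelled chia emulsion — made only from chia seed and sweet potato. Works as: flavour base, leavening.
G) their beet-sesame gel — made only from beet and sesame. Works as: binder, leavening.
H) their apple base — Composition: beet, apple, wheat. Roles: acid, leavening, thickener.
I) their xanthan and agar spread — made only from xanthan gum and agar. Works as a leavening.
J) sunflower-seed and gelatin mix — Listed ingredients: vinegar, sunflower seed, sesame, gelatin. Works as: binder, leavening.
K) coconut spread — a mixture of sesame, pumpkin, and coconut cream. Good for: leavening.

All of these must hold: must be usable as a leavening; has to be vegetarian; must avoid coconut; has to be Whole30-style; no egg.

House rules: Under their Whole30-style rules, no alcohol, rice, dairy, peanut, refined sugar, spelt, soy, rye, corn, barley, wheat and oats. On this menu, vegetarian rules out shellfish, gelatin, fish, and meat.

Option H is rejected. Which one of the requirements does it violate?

usable as a leavening: satisfied
Whole30-style: has wheat — fails
vegetarian: satisfied
coconut-free: satisfied
egg-free: satisfied

Whole30-style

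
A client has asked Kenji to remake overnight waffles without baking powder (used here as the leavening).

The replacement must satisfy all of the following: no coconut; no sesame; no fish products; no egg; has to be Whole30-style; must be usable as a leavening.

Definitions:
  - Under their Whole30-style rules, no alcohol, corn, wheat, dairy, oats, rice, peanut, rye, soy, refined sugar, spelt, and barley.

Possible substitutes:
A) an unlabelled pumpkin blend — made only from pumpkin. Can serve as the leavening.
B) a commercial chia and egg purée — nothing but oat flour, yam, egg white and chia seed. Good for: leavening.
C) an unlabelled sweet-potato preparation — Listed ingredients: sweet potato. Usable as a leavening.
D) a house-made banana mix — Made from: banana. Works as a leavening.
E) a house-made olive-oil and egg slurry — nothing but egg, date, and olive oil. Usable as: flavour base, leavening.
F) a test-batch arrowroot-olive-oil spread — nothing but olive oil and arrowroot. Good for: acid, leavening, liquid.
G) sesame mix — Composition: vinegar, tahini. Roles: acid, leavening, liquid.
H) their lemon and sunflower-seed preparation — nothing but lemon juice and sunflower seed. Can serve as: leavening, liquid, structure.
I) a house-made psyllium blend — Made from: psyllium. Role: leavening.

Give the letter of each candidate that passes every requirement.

A: only pumpkin; none excluded — OK
B: has oat flour, so not Whole30-style; has egg white, so not egg-free — reject
C: only sweet potato; none excluded — keep
D: all constraints satisfied — valid
E: has egg, so not egg-free — out
F: every rule checks out — keep
G: has tahini, so not sesame-free — reject
H: only lemon juice and sunflower seed; none excluded — valid
I: works as a leavening, no egg, no sesame — OK

A, C, D, F, H, I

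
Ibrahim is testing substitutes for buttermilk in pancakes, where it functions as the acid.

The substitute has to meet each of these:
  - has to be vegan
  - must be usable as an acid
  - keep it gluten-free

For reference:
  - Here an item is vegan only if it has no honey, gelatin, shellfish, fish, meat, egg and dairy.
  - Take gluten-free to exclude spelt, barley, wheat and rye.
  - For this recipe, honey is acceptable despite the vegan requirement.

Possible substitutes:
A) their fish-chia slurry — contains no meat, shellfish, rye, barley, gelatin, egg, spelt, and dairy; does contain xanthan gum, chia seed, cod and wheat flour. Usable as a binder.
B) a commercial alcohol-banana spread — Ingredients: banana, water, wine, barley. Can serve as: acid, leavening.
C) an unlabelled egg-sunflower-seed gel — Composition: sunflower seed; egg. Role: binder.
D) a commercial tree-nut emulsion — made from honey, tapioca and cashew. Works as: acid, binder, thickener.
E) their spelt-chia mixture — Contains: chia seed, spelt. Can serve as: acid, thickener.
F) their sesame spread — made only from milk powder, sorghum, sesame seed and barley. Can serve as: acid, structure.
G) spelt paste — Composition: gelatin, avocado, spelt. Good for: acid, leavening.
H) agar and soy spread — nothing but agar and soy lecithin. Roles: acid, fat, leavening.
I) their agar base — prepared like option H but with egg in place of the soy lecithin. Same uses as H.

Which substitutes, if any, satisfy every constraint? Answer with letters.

A: not usable as an acid; has cod, so not vegan (and 1 more) — no
B: has barley, so not gluten-free — out
C: not usable as an acid; has egg, so not vegan — out
D: honey is permitted under the vegan carve-out; nothing else excluded — valid
E: has spelt, so not gluten-free — no
F: has milk powder, so not vegan; has barley, so not gluten-free — out
G: has gelatin, so not vegan; has spelt, so not gluten-free — reject
H: works as an acid, vegan, gluten-free — keep
I: has egg, so not vegan — reject

D, H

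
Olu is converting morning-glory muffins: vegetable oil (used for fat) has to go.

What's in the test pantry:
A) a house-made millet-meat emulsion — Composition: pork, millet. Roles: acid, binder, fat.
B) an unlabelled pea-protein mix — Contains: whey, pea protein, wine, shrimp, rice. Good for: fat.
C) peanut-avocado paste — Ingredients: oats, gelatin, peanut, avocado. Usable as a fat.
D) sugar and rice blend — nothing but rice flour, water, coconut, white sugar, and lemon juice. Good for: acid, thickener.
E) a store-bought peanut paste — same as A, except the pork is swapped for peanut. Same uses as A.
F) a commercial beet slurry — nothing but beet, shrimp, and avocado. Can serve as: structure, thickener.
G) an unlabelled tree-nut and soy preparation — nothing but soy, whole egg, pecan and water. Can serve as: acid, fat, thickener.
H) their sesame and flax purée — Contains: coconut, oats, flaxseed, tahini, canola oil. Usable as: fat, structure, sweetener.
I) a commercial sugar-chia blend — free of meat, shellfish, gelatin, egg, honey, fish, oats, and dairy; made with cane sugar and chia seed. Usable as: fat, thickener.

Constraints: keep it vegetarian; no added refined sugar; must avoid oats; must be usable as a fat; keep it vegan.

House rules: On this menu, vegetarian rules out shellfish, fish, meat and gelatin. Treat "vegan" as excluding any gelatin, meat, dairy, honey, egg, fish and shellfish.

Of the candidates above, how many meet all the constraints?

A: has pork, so not vegetarian; has pork, so not vegan — no
B: has shrimp, so not vegetarian; has whey, so not vegan — reject
C: has gelatin, so not vegetarian; has gelatin, so not vegan (and 1 more) — out
D: not usable as a fat; has white sugar, so not no-added-sugar — reject
E: nothing on the exclusion list — valid
F: not usable as a fat; has shrimp, so not vegetarian (and 1 more) — out
G: has whole egg, so not vegan — no
H: has oats, so not oat-free — reject
I: has cane sugar, so not no-added-sugar — no

1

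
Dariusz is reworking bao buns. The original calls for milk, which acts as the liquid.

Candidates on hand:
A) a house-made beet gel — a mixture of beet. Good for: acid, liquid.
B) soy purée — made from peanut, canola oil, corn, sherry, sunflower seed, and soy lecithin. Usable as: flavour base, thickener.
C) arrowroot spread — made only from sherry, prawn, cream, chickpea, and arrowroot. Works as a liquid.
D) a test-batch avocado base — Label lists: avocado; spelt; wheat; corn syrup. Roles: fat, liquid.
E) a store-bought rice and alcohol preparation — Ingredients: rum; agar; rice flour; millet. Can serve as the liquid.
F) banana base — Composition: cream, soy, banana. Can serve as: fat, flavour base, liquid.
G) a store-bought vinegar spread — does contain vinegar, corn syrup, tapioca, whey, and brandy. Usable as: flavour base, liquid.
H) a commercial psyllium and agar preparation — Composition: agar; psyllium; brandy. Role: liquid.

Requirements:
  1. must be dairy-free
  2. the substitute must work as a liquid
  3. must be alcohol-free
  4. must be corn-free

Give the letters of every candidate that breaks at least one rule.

A: all constraints satisfied — keep
B: not usable as a liquid; has sherry, so not alcohol-free (and 1 more) — reject
C: has sherry, so not alcohol-free; has cream, so not dairy-free — no
D: has corn syrup, so not corn-free — out
E: has rum, so not alcohol-free — reject
F: has cream, so not dairy-free — out
G: has brandy, so not alcohol-free; has whey, so not dairy-free (and 1 more) — reject
H: has brandy, so not alcohol-free — no

B, C, D, E, F, G, H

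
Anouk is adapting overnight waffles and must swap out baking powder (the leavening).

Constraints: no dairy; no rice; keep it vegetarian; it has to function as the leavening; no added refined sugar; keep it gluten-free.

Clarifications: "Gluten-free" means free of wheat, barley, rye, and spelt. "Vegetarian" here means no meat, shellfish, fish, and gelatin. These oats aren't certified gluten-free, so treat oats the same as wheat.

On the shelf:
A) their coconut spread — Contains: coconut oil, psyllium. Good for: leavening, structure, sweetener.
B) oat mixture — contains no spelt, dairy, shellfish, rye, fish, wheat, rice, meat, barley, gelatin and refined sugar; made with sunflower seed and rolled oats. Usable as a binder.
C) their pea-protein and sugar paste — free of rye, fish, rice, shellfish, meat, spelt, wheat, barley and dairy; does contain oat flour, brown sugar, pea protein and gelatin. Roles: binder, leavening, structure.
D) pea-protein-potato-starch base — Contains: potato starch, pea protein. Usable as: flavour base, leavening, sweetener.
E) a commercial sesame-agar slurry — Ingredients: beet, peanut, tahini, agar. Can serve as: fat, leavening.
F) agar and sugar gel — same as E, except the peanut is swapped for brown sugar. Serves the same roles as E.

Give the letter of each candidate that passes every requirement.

A, D, E

A: works as a leavening, gluten-free, no rice — keep
B: not usable as a leavening; has rolled oats, so not gluten-free — no
C: has oat flour, so not gluten-free; has gelatin, so not vegetarian (and 1 more) — reject
D: every rule checks out — valid
E: nothing on the exclusion list — keep
F: has brown sugar, so not no-added-sugar — out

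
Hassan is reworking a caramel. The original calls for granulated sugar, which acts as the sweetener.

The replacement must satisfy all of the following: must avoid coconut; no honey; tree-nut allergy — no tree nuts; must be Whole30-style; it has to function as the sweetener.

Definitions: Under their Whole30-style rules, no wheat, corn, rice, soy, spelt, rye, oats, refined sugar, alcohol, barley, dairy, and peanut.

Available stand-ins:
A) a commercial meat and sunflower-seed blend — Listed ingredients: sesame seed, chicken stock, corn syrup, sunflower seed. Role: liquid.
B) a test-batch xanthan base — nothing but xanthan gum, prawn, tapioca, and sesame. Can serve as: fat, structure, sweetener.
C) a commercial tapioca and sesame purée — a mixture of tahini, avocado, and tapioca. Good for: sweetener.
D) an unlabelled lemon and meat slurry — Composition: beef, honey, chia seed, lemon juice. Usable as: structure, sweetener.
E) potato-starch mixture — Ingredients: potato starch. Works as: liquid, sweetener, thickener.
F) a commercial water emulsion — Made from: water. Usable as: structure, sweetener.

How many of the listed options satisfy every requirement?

4

A: not usable as a sweetener; has corn syrup, so not Whole30-style — out
B: every rule checks out — valid
C: only tahini, tapioca and avocado; none excluded — valid
D: has honey, so not honey-free — reject
E: only potato starch; none excluded — OK
F: only water; none excluded — OK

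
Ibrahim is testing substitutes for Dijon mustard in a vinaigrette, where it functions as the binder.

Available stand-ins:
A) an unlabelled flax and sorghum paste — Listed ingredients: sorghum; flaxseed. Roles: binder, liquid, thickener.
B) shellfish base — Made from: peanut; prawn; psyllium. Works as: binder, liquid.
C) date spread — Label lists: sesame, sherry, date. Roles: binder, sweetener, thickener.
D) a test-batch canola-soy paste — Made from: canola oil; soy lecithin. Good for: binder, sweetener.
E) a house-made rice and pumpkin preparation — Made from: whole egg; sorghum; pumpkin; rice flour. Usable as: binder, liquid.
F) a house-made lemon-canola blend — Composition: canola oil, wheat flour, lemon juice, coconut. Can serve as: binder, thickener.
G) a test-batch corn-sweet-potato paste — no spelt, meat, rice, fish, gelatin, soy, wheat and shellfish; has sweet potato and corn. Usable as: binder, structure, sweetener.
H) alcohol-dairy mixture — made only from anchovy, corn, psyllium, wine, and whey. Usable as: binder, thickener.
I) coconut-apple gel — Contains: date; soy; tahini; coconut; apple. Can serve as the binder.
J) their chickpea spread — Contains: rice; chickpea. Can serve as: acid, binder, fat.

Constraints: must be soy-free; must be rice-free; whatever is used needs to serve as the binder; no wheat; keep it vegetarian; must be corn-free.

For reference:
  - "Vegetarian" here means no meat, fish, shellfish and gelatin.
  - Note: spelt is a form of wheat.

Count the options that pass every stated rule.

A: only flaxseed and sorghum; none excluded — OK
B: has prawn, so not vegetarian — no
C: only sherry, sesame and date; none excluded — OK
D: has soy lecithin, so not soy-free — no
E: has rice flour, so not rice-free — out
F: has wheat flour, so not wheat-free — reject
G: has corn, so not corn-free — reject
H: has anchovy, so not vegetarian; has corn, so not corn-free — reject
I: has soy, so not soy-free — out
J: has rice, so not rice-free — no

2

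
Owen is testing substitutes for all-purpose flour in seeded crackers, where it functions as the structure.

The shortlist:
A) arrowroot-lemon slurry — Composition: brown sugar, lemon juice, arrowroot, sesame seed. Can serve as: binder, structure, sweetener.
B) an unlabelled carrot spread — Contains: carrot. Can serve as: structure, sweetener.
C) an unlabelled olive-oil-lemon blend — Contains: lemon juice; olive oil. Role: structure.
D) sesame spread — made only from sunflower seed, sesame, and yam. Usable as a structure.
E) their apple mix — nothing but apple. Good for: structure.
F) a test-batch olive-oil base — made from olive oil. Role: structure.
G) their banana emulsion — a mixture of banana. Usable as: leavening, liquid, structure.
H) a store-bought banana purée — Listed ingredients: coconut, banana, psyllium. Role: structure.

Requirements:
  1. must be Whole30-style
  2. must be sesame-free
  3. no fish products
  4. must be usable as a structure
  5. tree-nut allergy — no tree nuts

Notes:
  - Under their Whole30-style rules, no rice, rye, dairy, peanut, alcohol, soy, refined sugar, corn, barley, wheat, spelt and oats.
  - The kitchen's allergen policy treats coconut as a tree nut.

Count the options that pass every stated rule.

A: has brown sugar, so not Whole30-style; has sesame seed, so not sesame-free — no
B: no sesame, tree-nut-free — keep
C: Whole30-style, no sesame — OK
D: has sesame, so not sesame-free — no
E: works as a structure, no sesame, no fish — OK
F: Whole30-style, no fish — valid
G: works as a structure, Whole30-style, tree-nut-free — valid
H: has coconut, so not tree-nut-free — no

5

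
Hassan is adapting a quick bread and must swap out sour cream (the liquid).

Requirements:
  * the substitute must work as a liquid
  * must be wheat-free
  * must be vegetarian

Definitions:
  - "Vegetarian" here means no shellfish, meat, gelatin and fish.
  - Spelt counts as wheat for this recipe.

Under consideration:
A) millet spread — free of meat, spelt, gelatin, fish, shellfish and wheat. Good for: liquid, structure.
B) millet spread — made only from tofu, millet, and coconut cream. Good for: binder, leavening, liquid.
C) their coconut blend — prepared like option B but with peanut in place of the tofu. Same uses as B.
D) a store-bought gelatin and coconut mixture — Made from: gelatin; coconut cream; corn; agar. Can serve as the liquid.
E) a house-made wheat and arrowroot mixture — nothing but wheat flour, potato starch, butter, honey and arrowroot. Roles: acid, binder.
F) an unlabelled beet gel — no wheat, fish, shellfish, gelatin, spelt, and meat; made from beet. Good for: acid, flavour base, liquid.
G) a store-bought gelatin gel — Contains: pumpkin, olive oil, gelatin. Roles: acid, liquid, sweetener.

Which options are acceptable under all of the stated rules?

A: works as a liquid, wheat-free, vegetarian — OK
B: only coconut cream, tofu and millet; none excluded — keep
C: only coconut cream, peanut and millet; none excluded — keep
D: has gelatin, so not vegetarian — reject
E: not usable as a liquid; has wheat flour, so not wheat-free — reject
F: works as a liquid, vegetarian, wheat-free — OK
G: has gelatin, so not vegetarian — out

A, B, C, F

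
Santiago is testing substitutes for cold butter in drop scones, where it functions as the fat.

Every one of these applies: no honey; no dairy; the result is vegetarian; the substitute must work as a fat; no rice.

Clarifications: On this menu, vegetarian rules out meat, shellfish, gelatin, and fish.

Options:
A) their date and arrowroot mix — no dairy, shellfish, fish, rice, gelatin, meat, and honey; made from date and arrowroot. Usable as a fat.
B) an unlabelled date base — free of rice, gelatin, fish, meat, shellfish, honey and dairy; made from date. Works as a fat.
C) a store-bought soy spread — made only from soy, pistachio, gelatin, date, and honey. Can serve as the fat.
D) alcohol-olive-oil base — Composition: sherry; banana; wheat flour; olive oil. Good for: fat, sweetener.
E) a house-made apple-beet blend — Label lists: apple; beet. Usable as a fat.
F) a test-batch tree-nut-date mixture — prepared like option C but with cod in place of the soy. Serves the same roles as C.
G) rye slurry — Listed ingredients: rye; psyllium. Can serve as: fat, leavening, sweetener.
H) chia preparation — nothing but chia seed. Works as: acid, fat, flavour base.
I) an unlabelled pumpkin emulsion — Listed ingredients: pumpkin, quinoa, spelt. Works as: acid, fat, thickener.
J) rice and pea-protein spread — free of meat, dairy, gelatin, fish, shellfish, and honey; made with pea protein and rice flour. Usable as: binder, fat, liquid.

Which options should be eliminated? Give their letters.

C, F, J

A: no rice, vegetarian — OK
B: no rice, vegetarian — valid
C: has gelatin, so not vegetarian; has honey, so not honey-free — no
D: all constraints satisfied — OK
E: only apple and beet; none excluded — valid
F: has cod, so not vegetarian; has honey, so not honey-free — reject
G: only rye and psyllium; none excluded — valid
H: only chia seed; none excluded — valid
I: nothing on the exclusion list — OK
J: has rice flour, so not rice-free — no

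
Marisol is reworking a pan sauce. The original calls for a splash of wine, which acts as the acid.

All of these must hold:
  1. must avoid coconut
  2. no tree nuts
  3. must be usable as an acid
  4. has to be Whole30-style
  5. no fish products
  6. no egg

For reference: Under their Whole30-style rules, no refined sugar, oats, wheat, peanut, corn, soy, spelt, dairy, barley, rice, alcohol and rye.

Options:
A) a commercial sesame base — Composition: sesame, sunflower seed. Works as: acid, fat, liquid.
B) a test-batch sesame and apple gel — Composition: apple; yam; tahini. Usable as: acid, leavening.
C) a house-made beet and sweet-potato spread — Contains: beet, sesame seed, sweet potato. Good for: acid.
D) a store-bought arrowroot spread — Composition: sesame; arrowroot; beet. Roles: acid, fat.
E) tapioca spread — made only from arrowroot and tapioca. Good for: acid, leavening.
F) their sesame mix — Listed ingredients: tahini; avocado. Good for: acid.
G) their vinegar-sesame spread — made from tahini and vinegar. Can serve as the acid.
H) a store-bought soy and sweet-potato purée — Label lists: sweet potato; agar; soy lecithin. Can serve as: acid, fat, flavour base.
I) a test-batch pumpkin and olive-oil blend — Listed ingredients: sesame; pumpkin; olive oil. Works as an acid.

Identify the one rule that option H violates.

usable as an acid: satisfied
Whole30-style: has soy lecithin — fails
egg-free: satisfied
coconut-free: satisfied
tree-nut-free: satisfied
fish-free: satisfied

Whole30-style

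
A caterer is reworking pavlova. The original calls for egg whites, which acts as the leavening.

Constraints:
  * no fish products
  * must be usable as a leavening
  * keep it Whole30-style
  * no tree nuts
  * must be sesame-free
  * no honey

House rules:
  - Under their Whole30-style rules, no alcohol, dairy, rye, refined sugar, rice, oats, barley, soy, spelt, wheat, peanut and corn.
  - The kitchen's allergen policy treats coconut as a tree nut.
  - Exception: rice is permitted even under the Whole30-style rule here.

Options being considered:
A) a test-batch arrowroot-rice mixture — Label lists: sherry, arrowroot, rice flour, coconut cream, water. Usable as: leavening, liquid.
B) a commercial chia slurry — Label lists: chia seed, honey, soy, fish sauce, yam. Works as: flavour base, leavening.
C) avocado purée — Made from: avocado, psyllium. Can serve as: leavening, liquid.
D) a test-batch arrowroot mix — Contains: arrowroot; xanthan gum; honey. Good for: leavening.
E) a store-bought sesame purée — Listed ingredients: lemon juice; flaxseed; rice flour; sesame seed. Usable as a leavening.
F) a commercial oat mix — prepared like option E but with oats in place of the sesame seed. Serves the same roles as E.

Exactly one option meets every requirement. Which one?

A: has sherry, so not Whole30-style; has coconut cream, so not tree-nut-free — no
B: has soy, so not Whole30-style; has fish sauce, so not fish-free (and 1 more) — no
C: only psyllium and avocado; none excluded — OK
D: has honey, so not honey-free — no
E: has sesame seed, so not sesame-free — out
F: has oats, so not Whole30-style — no

C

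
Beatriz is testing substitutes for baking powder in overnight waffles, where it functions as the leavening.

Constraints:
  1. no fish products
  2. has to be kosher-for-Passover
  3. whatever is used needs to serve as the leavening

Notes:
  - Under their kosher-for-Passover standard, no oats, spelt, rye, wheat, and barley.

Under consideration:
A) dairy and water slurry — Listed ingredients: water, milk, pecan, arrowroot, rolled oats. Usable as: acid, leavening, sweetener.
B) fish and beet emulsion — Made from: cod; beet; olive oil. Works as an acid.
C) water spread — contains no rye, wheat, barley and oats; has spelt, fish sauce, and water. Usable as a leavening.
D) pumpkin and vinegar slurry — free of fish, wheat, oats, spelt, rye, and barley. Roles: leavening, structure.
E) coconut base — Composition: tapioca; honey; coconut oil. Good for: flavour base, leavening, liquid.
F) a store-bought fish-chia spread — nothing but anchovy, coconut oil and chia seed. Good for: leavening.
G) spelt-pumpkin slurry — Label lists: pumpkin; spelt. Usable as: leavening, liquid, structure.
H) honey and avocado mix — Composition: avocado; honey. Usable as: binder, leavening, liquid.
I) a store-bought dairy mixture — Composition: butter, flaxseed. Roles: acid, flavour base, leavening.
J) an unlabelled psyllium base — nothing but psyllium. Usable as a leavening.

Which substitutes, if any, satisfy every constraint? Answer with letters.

A: has rolled oats, so not kosher-for-Passover — reject
B: not usable as a leavening; has cod, so not fish-free — out
C: has spelt, so not kosher-for-Passover; has fish sauce, so not fish-free — no
D: every rule checks out — valid
E: kosher-for-Passover, no fish — keep
F: has anchovy, so not fish-free — no
G: has spelt, so not kosher-for-Passover — out
H: only honey and avocado; none excluded — valid
I: all constraints satisfied — valid
J: only psyllium; none excluded — valid

D, E, H, I, J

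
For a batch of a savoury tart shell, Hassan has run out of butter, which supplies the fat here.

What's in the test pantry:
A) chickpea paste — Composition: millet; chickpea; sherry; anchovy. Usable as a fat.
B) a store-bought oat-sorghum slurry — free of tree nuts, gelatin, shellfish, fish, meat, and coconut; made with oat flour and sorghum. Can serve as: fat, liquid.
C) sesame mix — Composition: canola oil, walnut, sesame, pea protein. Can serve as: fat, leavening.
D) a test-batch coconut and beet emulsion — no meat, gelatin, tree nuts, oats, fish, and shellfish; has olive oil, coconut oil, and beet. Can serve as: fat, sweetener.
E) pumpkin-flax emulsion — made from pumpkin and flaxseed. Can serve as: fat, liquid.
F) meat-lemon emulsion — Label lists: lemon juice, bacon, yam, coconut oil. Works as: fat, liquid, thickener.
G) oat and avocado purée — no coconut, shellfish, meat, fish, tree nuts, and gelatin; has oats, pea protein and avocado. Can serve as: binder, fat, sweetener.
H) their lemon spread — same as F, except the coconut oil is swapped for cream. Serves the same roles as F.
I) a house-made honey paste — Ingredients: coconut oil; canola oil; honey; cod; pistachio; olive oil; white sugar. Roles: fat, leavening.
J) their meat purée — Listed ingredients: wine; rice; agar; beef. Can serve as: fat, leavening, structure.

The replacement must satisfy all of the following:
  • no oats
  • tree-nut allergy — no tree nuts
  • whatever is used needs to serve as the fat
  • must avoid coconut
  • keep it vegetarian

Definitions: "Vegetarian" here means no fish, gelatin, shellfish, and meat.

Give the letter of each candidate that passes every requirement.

E

A: has anchovy, so not vegetarian — no
B: has oat flour, so not oat-free — out
C: has walnut, so not tree-nut-free — out
D: has coconut oil, so not coconut-free — reject
E: works as a fat, no coconut, vegetarian — valid
F: has bacon, so not vegetarian; has coconut oil, so not coconut-free — reject
G: has oats, so not oat-free — out
H: has bacon, so not vegetarian — reject
I: has cod, so not vegetarian; has pistachio, so not tree-nut-free (and 1 more) — no
J: has beef, so not vegetarian — reject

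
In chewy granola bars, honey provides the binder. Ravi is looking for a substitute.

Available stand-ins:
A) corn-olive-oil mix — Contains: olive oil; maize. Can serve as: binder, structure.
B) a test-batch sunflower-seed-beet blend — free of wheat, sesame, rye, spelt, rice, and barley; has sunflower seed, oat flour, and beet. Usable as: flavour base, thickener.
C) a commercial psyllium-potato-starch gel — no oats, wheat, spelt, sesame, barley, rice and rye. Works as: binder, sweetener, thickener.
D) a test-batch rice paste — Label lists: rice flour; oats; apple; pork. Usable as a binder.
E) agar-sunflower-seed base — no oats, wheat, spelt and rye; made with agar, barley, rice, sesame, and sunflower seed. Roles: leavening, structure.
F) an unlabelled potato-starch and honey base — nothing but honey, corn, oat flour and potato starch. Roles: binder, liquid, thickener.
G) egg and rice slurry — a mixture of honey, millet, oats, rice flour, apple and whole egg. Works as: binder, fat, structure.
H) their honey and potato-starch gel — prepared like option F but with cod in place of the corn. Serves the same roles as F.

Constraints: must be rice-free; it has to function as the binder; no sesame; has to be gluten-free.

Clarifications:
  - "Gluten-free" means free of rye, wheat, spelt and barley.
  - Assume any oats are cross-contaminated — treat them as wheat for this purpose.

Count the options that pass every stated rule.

A: all constraints satisfied — OK
B: not usable as a binder; has oat flour, so not gluten-free — reject
C: no rice, gluten-free — keep
D: has oats, so not gluten-free; has rice flour, so not rice-free — reject
E: not usable as a binder; has barley, so not gluten-free (and 2 more) — no
F: has oat flour, so not gluten-free — out
G: has oats, so not gluten-free; has rice flour, so not rice-free — out
H: has oat flour, so not gluten-free — out

2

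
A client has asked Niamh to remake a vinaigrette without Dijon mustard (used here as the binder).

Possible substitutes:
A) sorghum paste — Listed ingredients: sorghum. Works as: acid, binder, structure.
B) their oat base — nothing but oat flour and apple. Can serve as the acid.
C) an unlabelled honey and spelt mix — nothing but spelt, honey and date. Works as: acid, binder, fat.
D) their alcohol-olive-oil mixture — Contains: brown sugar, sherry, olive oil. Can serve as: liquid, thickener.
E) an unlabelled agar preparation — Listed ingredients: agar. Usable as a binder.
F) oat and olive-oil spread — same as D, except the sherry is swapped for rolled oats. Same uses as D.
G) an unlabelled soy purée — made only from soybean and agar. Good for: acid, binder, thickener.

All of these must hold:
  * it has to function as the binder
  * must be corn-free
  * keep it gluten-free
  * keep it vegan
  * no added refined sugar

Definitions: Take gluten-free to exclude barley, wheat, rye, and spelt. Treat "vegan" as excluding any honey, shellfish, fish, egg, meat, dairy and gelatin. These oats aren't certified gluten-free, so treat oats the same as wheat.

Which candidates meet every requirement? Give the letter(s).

A, E, G

A: nothing on the exclusion list — valid
B: not usable as a binder; has oat flour, so not gluten-free — out
C: has spelt, so not gluten-free; has honey, so not vegan — reject
D: not usable as a binder; has brown sugar, so not no-added-sugar — out
E: only agar; none excluded — OK
F: not usable as a binder; has rolled oats, so not gluten-free (and 1 more) — no
G: no refined sugar, vegan — OK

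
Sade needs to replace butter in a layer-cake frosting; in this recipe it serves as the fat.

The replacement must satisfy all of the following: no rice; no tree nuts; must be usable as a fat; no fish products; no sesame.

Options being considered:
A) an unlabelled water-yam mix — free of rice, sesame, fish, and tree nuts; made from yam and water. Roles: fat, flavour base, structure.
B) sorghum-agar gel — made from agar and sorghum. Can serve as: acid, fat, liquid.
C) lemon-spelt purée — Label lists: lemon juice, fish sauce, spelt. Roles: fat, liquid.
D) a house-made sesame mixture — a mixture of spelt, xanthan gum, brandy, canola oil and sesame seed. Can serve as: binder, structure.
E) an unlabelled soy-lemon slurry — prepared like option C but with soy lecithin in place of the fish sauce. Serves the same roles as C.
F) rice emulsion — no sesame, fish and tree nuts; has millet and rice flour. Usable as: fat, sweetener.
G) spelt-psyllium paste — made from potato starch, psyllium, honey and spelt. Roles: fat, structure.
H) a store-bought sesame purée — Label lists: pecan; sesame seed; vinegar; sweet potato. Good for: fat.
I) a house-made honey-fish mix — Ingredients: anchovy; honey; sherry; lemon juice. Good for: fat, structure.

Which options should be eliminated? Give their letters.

A: works as a fat, no rice, no fish — OK
B: no rice, no tree nuts — keep
C: has fish sauce, so not fish-free — reject
D: not usable as a fat; has sesame seed, so not sesame-free — no
E: only soy lecithin, spelt and lemon juice; none excluded — valid
F: has rice flour, so not rice-free — reject
G: honey and spelt etc. — none of it excluded — keep
H: has sesame seed, so not sesame-free; has pecan, so not tree-nut-free — out
I: has anchovy, so not fish-free — reject

C, D, F, H, I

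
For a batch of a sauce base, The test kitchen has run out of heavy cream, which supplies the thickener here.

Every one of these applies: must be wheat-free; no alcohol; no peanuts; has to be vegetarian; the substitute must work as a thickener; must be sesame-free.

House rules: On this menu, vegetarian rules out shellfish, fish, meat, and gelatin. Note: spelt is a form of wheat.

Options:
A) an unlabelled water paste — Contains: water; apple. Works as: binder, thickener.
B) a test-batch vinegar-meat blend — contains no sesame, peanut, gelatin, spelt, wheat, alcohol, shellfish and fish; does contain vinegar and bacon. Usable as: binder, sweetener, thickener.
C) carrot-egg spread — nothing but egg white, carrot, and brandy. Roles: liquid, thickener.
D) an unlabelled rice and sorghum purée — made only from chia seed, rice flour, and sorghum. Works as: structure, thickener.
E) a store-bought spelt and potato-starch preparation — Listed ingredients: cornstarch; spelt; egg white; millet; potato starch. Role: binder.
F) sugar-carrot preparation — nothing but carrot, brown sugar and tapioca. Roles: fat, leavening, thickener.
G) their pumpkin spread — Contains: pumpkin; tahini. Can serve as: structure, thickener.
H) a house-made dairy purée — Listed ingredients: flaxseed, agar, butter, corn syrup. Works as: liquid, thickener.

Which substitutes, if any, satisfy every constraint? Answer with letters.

A, D, F, H

A: no peanut, vegetarian — valid
B: has bacon, so not vegetarian — reject
C: has brandy, so not alcohol-free — no
D: all constraints satisfied — valid
E: not usable as a thickener; has spelt, so not wheat-free — reject
F: nothing on the exclusion list — valid
G: has tahini, so not sesame-free — reject
H: no alcohol, no peanut — keep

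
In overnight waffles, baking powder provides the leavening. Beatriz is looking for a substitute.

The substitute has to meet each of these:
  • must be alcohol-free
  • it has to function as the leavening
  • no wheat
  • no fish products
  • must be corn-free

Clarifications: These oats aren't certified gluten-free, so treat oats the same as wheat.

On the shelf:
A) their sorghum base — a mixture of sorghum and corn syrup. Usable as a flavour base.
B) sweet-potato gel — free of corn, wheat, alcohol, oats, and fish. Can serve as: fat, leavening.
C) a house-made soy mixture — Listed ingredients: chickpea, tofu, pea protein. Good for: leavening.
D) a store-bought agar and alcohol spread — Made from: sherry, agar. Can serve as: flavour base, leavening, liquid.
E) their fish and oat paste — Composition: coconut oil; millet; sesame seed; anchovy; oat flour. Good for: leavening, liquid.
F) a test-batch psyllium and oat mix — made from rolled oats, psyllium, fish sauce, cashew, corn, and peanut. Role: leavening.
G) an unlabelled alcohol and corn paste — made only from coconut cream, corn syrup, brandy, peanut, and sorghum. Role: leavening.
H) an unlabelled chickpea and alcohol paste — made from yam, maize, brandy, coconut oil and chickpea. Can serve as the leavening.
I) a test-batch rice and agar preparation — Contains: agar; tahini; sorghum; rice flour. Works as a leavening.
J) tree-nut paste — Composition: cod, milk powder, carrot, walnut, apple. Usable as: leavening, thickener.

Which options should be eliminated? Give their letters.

A, D, E, F, G, H, J

A: not usable as a leavening; has corn syrup, so not corn-free — reject
B: works as a leavening, wheat-free, no alcohol — OK
C: only tofu, chickpea, and pea protein; none excluded — keep
D: has sherry, so not alcohol-free — reject
E: has anchovy, so not fish-free; has oat flour, so not wheat-free — no
F: has corn, so not corn-free; has fish sauce, so not fish-free (and 1 more) — reject
G: has corn syrup, so not corn-free; has brandy, so not alcohol-free — out
H: has maize, so not corn-free; has brandy, so not alcohol-free — out
I: nothing on the exclusion list — valid
J: has cod, so not fish-free — out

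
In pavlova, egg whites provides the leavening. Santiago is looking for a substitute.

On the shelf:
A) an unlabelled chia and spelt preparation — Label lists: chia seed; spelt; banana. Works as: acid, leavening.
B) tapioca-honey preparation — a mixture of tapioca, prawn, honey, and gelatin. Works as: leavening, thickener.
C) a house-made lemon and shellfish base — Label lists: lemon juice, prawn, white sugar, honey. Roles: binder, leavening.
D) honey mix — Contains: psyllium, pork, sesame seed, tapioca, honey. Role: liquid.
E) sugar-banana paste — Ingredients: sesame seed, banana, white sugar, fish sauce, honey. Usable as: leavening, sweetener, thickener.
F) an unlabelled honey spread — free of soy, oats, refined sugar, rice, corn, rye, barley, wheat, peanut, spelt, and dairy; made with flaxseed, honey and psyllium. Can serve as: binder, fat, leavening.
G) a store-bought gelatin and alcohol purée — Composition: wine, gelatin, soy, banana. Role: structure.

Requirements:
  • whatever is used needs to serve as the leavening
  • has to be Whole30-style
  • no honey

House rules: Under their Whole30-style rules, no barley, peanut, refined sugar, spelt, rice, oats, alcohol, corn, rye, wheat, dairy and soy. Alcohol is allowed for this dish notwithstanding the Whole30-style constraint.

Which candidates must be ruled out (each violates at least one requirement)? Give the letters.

A, B, C, D, E, F, G

A: has spelt, so not Whole30-style — reject
B: has honey, so not honey-free — no
C: has white sugar, so not Whole30-style; has honey, so not honey-free — no
D: not usable as a leavening; has honey, so not honey-free — reject
E: has white sugar, so not Whole30-style; has honey, so not honey-free — reject
F: has honey, so not honey-free — out
G: not usable as a leavening; has soy, so not Whole30-style — reject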